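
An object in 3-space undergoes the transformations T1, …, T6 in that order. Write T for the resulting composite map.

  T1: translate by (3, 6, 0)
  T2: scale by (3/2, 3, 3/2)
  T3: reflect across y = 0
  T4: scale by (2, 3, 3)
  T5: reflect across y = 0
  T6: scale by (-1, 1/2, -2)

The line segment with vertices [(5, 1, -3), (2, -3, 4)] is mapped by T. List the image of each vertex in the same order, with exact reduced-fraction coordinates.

image vertices: (-24, 63/2, 27), (-15, 27/2, -36)

T1 translate by (3, 6, 0): (5, 1, -3) → (8, 7, -3); (2, -3, 4) → (5, 3, 4)
T2 scale by (3/2, 3, 3/2): (8, 7, -3) → (12, 21, -9/2); (5, 3, 4) → (15/2, 9, 6)
T3 reflect across y = 0: (12, 21, -9/2) → (12, -21, -9/2); (15/2, 9, 6) → (15/2, -9, 6)
T4 scale by (2, 3, 3): (12, -21, -9/2) → (24, -63, -27/2); (15/2, -9, 6) → (15, -27, 18)
T5 reflect across y = 0: (24, -63, -27/2) → (24, 63, -27/2); (15, -27, 18) → (15, 27, 18)
T6 scale by (-1, 1/2, -2): (24, 63, -27/2) → (-24, 63/2, 27); (15, 27, 18) → (-15, 27/2, -36)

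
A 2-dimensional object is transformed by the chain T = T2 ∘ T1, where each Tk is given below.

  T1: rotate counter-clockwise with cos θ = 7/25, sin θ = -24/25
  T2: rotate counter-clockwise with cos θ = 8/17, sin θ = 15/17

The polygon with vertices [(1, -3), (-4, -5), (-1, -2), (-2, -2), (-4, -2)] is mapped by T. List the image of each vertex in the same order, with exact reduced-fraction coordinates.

T1 rotate counter-clockwise with cos θ = 7/25, sin θ = -24/25: (1, -3) → (-13/5, -9/5); (-4, -5) → (-148/25, 61/25); (-1, -2) → (-11/5, 2/5); (-2, -2) → (-62/25, 34/25); (-4, -2) → (-76/25, 82/25)
T2 rotate counter-clockwise with cos θ = 8/17, sin θ = 15/17: (-13/5, -9/5) → (31/85, -267/85); (-148/25, 61/25) → (-2099/425, -1732/425); (-11/5, 2/5) → (-118/85, -149/85); (-62/25, 34/25) → (-1006/425, -658/425); (-76/25, 82/25) → (-1838/425, -484/425)

image vertices: (31/85, -267/85), (-2099/425, -1732/425), (-118/85, -149/85), (-1006/425, -658/425), (-1838/425, -484/425)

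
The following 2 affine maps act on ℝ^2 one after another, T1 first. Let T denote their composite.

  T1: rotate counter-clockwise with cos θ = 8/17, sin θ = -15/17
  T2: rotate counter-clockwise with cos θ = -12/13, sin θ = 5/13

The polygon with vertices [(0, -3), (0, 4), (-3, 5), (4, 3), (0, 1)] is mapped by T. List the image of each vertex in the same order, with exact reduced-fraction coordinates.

T1 rotate counter-clockwise with cos θ = 8/17, sin θ = -15/17: (0, -3) → (-45/17, -24/17); (0, 4) → (60/17, 32/17); (-3, 5) → (3, 5); (4, 3) → (77/17, -36/17); (0, 1) → (15/17, 8/17)
T2 rotate counter-clockwise with cos θ = -12/13, sin θ = 5/13: (-45/17, -24/17) → (660/221, 63/221); (60/17, 32/17) → (-880/221, -84/221); (3, 5) → (-61/13, -45/13); (77/17, -36/17) → (-744/221, 817/221); (15/17, 8/17) → (-220/221, -21/221)

image vertices: (660/221, 63/221), (-880/221, -84/221), (-61/13, -45/13), (-744/221, 817/221), (-220/221, -21/221)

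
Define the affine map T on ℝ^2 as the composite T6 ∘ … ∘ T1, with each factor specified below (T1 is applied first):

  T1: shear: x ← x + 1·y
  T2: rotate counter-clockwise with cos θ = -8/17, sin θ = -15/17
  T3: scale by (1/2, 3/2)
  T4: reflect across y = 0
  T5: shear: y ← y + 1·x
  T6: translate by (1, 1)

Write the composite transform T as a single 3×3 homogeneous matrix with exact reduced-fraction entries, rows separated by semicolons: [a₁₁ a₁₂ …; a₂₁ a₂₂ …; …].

T = [-4/17 7/34 1; 37/34 38/17 1; 0 0 1]

T1 = [1 1 0; 0 1 0; 0 0 1]
T2·T1 = [-8/17 7/17 0; -15/17 -23/17 0; 0 0 1]
T3·…·T1 = [-4/17 7/34 0; -45/34 -69/34 0; 0 0 1]
T4·…·T1 = [-4/17 7/34 0; 45/34 69/34 0; 0 0 1]
T5·…·T1 = [-4/17 7/34 0; 37/34 38/17 0; 0 0 1]
T6·…·T1 = [-4/17 7/34 1; 37/34 38/17 1; 0 0 1]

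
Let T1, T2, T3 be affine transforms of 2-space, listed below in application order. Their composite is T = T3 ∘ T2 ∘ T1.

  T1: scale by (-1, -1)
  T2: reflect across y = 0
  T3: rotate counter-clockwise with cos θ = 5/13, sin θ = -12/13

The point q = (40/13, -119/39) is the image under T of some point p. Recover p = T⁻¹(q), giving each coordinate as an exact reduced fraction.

T1 = [-1 0 0; 0 -1 0; 0 0 1]
T2·T1 = [-1 0 0; 0 1 0; 0 0 1]
T3·…·T1 = [-5/13 12/13 0; 12/13 5/13 0; 0 0 1]
det M = -1; M⁻¹ = [-5/13 12/13 0; 12/13 5/13 0; 0 0 1]
M⁻¹ · (40/13, -119/39)ᵀ = (-4, 5/3)ᵀ

p = (-4, 5/3)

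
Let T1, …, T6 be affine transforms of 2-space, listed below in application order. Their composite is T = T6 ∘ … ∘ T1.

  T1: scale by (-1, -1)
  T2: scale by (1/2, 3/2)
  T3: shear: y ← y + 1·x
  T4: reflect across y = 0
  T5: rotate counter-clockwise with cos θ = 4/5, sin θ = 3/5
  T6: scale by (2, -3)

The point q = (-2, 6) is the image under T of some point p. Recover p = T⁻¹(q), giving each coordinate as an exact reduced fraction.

T1 = [-1 0 0; 0 -1 0; 0 0 1]
T2·T1 = [-1/2 0 0; 0 -3/2 0; 0 0 1]
T3·…·T1 = [-1/2 0 0; -1/2 -3/2 0; 0 0 1]
T4·…·T1 = [-1/2 0 0; 1/2 3/2 0; 0 0 1]
T5·…·T1 = [-7/10 -9/10 0; 1/10 6/5 0; 0 0 1]
T6·…·T1 = [-7/5 -9/5 0; -3/10 -18/5 0; 0 0 1]
det M = 9/2; M⁻¹ = [-4/5 2/5 0; 1/15 -14/45 0; 0 0 1]
M⁻¹ · (-2, 6)ᵀ = (4, -2)ᵀ

p = (4, -2)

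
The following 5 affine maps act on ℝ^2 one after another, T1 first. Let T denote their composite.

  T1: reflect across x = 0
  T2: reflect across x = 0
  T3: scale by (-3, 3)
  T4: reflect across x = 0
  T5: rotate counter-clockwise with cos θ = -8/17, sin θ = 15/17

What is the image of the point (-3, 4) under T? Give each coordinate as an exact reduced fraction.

T1 reflect across x = 0: (-3, 4) → (3, 4)
T2 reflect across x = 0: (3, 4) → (-3, 4)
T3 scale by (-3, 3): (-3, 4) → (9, 12)
T4 reflect across x = 0: (9, 12) → (-9, 12)
T5 rotate counter-clockwise with cos θ = -8/17, sin θ = 15/17: (-9, 12) → (-108/17, -231/17)

T(p) = (-108/17, -231/17)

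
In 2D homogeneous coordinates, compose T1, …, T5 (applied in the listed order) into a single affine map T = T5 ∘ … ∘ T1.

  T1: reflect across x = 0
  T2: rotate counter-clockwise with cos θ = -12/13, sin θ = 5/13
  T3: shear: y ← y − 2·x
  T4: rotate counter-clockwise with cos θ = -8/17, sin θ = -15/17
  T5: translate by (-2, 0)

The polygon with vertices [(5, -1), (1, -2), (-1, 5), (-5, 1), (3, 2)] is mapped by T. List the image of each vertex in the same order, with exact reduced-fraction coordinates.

image vertices: (-239/17, 13/17), (-993/221, -10/17), (139/221, 31/17), (171/17, -13/17), (-155/17, 26/17)

T1 reflect across x = 0: (5, -1) → (-5, -1); (1, -2) → (-1, -2); (-1, 5) → (1, 5); (-5, 1) → (5, 1); (3, 2) → (-3, 2)
T2 rotate counter-clockwise with cos θ = -12/13, sin θ = 5/13: (-5, -1) → (5, -1); (-1, -2) → (22/13, 19/13); (1, 5) → (-37/13, -55/13); (5, 1) → (-5, 1); (-3, 2) → (2, -3)
T3 shear: y ← y − 2·x: (5, -1) → (5, -11); (22/13, 19/13) → (22/13, -25/13); (-37/13, -55/13) → (-37/13, 19/13); (-5, 1) → (-5, 11); (2, -3) → (2, -7)
T4 rotate counter-clockwise with cos θ = -8/17, sin θ = -15/17: (5, -11) → (-205/17, 13/17); (22/13, -25/13) → (-551/221, -10/17); (-37/13, 19/13) → (581/221, 31/17); (-5, 11) → (205/17, -13/17); (2, -7) → (-121/17, 26/17)
T5 translate by (-2, 0): (-205/17, 13/17) → (-239/17, 13/17); (-551/221, -10/17) → (-993/221, -10/17); (581/221, 31/17) → (139/221, 31/17); (205/17, -13/17) → (171/17, -13/17); (-121/17, 26/17) → (-155/17, 26/17)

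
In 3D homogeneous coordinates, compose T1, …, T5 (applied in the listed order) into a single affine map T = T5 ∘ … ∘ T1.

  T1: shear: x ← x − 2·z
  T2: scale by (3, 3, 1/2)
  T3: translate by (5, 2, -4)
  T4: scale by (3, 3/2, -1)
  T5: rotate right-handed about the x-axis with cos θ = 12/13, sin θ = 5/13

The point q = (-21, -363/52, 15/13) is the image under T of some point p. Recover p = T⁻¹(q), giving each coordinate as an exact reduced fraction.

T1 = [1 0 -2 0; 0 1 0 0; 0 0 1 0; 0 0 0 1]
T2·T1 = [3 0 -6 0; 0 3 0 0; 0 0 1/2 0; 0 0 0 1]
T3·…·T1 = [3 0 -6 5; 0 3 0 2; 0 0 1/2 -4; 0 0 0 1]
T4·…·T1 = [9 0 -18 15; 0 9/2 0 3; 0 0 -1/2 4; 0 0 0 1]
T5·…·T1 = [9 0 -18 15; 0 54/13 5/26 16/13; 0 45/26 -6/13 63/13; 0 0 0 1]
det M = -81/4; M⁻¹ = [1/9 20/13 -48/13 43/3; 0 8/39 10/117 -2/3; 0 10/13 -24/13 8; 0 0 0 1]
M⁻¹ · (-21, -363/52, 15/13)ᵀ = (-3, -2, 1/2)ᵀ

p = (-3, -2, 1/2)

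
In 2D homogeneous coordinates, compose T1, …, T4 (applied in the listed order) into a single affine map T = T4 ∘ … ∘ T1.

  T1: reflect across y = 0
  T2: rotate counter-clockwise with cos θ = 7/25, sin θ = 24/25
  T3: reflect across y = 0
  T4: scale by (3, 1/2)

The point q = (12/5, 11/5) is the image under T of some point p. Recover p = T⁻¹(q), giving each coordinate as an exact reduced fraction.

p = (-4, 2)

T1 = [1 0 0; 0 -1 0; 0 0 1]
T2·T1 = [7/25 24/25 0; 24/25 -7/25 0; 0 0 1]
T3·…·T1 = [7/25 24/25 0; -24/25 7/25 0; 0 0 1]
T4·…·T1 = [21/25 72/25 0; -12/25 7/50 0; 0 0 1]
det M = 3/2; M⁻¹ = [7/75 -48/25 0; 8/25 14/25 0; 0 0 1]
M⁻¹ · (12/5, 11/5)ᵀ = (-4, 2)ᵀ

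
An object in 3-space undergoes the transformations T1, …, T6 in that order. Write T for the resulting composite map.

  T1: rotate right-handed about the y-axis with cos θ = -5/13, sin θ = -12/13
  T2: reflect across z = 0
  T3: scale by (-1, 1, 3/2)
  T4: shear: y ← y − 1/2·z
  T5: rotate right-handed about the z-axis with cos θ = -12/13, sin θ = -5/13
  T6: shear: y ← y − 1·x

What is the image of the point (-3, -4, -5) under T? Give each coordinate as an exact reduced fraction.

T1 rotate right-handed about the y-axis with cos θ = -5/13, sin θ = -12/13: (-3, -4, -5) → (75/13, -4, -11/13)
T2 reflect across z = 0: (75/13, -4, -11/13) → (75/13, -4, 11/13)
T3 scale by (-1, 1, 3/2): (75/13, -4, 11/13) → (-75/13, -4, 33/26)
T4 shear: y ← y − 1/2·z: (-75/13, -4, 33/26) → (-75/13, -241/52, 33/26)
T5 rotate right-handed about the z-axis with cos θ = -12/13, sin θ = -5/13: (-75/13, -241/52, 33/26) → (2395/676, 1098/169, 33/26)
T6 shear: y ← y − 1·x: (2395/676, 1098/169, 33/26) → (2395/676, 1997/676, 33/26)

T(p) = (2395/676, 1997/676, 33/26)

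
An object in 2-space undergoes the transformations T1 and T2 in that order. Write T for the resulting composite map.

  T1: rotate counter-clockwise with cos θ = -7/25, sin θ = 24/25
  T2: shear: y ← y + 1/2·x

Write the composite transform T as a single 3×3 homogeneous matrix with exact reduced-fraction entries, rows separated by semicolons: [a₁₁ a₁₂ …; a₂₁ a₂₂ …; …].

T1 = [-7/25 -24/25 0; 24/25 -7/25 0; 0 0 1]
T2·T1 = [-7/25 -24/25 0; 41/50 -19/25 0; 0 0 1]

T = [-7/25 -24/25 0; 41/50 -19/25 0; 0 0 1]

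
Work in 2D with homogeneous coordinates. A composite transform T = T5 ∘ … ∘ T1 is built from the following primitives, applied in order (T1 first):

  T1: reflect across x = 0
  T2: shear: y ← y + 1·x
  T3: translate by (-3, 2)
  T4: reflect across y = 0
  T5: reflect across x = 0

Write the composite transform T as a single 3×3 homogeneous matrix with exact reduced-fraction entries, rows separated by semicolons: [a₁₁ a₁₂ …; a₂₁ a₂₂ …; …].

T1 = [-1 0 0; 0 1 0; 0 0 1]
T2·T1 = [-1 0 0; -1 1 0; 0 0 1]
T3·…·T1 = [-1 0 -3; -1 1 2; 0 0 1]
T4·…·T1 = [-1 0 -3; 1 -1 -2; 0 0 1]
T5·…·T1 = [1 0 3; 1 -1 -2; 0 0 1]

T = [1 0 3; 1 -1 -2; 0 0 1]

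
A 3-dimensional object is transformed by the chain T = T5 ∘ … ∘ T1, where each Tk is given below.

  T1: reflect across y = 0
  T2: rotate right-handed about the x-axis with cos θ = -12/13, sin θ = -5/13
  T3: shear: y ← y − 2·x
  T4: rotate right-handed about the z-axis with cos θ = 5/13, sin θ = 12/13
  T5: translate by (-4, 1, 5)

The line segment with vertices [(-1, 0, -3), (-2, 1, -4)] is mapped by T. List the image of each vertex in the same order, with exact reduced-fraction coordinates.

T1 reflect across y = 0: (-1, 0, -3) → (-1, 0, -3); (-2, 1, -4) → (-2, -1, -4)
T2 rotate right-handed about the x-axis with cos θ = -12/13, sin θ = -5/13: (-1, 0, -3) → (-1, -15/13, 36/13); (-2, -1, -4) → (-2, -8/13, 53/13)
T3 shear: y ← y − 2·x: (-1, -15/13, 36/13) → (-1, 11/13, 36/13); (-2, -8/13, 53/13) → (-2, 44/13, 53/13)
T4 rotate right-handed about the z-axis with cos θ = 5/13, sin θ = 12/13: (-1, 11/13, 36/13) → (-197/169, -101/169, 36/13); (-2, 44/13, 53/13) → (-658/169, -92/169, 53/13)
T5 translate by (-4, 1, 5): (-197/169, -101/169, 36/13) → (-873/169, 68/169, 101/13); (-658/169, -92/169, 53/13) → (-1334/169, 77/169, 118/13)

image vertices: (-873/169, 68/169, 101/13), (-1334/169, 77/169, 118/13)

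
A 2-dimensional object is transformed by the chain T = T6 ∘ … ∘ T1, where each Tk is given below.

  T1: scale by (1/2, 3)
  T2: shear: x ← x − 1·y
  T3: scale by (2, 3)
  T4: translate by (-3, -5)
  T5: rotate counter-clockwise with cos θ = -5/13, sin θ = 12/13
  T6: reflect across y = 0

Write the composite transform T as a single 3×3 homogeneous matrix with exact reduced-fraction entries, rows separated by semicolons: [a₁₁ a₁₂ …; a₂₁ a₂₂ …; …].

T1 = [1/2 0 0; 0 3 0; 0 0 1]
T2·T1 = [1/2 -3 0; 0 3 0; 0 0 1]
T3·…·T1 = [1 -6 0; 0 9 0; 0 0 1]
T4·…·T1 = [1 -6 -3; 0 9 -5; 0 0 1]
T5·…·T1 = [-5/13 -6 75/13; 12/13 -9 -11/13; 0 0 1]
T6·…·T1 = [-5/13 -6 75/13; -12/13 9 11/13; 0 0 1]

T = [-5/13 -6 75/13; -12/13 9 11/13; 0 0 1]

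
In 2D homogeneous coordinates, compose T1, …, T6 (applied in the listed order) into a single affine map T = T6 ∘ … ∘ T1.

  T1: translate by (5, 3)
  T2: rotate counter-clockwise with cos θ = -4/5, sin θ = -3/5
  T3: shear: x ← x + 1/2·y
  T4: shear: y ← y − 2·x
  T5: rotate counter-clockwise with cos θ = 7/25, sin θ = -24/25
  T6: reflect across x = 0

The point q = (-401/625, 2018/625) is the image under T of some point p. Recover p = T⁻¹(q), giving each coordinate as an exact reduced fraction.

T1 = [1 0 5; 0 1 3; 0 0 1]
T2·T1 = [-4/5 3/5 -11/5; -3/5 -4/5 -27/5; 0 0 1]
T3·…·T1 = [-11/10 1/5 -49/10; -3/5 -4/5 -27/5; 0 0 1]
T4·…·T1 = [-11/10 1/5 -49/10; 8/5 -6/5 22/5; 0 0 1]
T5·…·T1 = [307/250 -137/125 713/250; 188/125 -66/125 742/125; 0 0 1]
T6·…·T1 = [-307/250 137/125 -713/250; 188/125 -66/125 742/125; 0 0 1]
det M = -1; M⁻¹ = [66/125 137/125 -5; 188/125 307/250 -3; 0 0 1]
M⁻¹ · (-401/625, 2018/625)ᵀ = (-9/5, 0)ᵀ

p = (-9/5, 0)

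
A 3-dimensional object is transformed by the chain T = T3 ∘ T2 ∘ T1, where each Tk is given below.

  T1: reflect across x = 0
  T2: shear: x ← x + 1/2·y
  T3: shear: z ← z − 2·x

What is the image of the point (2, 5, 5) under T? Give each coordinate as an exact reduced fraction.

T1 reflect across x = 0: (2, 5, 5) → (-2, 5, 5)
T2 shear: x ← x + 1/2·y: (-2, 5, 5) → (1/2, 5, 5)
T3 shear: z ← z − 2·x: (1/2, 5, 5) → (1/2, 5, 4)

T(p) = (1/2, 5, 4)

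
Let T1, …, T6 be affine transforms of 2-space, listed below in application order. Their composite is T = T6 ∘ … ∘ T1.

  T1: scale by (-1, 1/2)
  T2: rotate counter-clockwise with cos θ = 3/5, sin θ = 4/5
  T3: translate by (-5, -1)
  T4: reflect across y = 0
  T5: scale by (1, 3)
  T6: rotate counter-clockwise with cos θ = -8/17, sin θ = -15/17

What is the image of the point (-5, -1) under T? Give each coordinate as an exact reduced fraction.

T(p) = (-1087/170, 444/85)

T1 scale by (-1, 1/2): (-5, -1) → (5, -1/2)
T2 rotate counter-clockwise with cos θ = 3/5, sin θ = 4/5: (5, -1/2) → (17/5, 37/10)
T3 translate by (-5, -1): (17/5, 37/10) → (-8/5, 27/10)
T4 reflect across y = 0: (-8/5, 27/10) → (-8/5, -27/10)
T5 scale by (1, 3): (-8/5, -27/10) → (-8/5, -81/10)
T6 rotate counter-clockwise with cos θ = -8/17, sin θ = -15/17: (-8/5, -81/10) → (-1087/170, 444/85)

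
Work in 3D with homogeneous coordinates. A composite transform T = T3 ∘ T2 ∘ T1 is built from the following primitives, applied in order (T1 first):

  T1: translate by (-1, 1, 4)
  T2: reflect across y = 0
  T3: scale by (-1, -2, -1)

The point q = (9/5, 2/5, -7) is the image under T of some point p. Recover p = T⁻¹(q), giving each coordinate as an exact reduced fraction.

T1 = [1 0 0 -1; 0 1 0 1; 0 0 1 4; 0 0 0 1]
T2·T1 = [1 0 0 -1; 0 -1 0 -1; 0 0 1 4; 0 0 0 1]
T3·…·T1 = [-1 0 0 1; 0 2 0 2; 0 0 -1 -4; 0 0 0 1]
det M = 2; M⁻¹ = [-1 0 0 1; 0 1/2 0 -1; 0 0 -1 -4; 0 0 0 1]
M⁻¹ · (9/5, 2/5, -7)ᵀ = (-4/5, -4/5, 3)ᵀ

p = (-4/5, -4/5, 3)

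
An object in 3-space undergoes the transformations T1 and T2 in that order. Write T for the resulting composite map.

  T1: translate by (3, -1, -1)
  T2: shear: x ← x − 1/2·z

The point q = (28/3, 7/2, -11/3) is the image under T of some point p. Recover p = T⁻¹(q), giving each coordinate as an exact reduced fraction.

T1 = [1 0 0 3; 0 1 0 -1; 0 0 1 -1; 0 0 0 1]
T2·T1 = [1 0 -1/2 7/2; 0 1 0 -1; 0 0 1 -1; 0 0 0 1]
det M = 1; M⁻¹ = [1 0 1/2 -3; 0 1 0 1; 0 0 1 1; 0 0 0 1]
M⁻¹ · (28/3, 7/2, -11/3)ᵀ = (9/2, 9/2, -8/3)ᵀ

p = (9/2, 9/2, -8/3)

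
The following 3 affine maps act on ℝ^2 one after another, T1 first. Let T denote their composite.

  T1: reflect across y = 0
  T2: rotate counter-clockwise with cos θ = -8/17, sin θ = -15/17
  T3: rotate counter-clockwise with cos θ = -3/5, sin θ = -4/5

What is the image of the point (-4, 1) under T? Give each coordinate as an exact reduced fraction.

T(p) = (13/5, -16/5)

T1 reflect across y = 0: (-4, 1) → (-4, -1)
T2 rotate counter-clockwise with cos θ = -8/17, sin θ = -15/17: (-4, -1) → (1, 4)
T3 rotate counter-clockwise with cos θ = -3/5, sin θ = -4/5: (1, 4) → (13/5, -16/5)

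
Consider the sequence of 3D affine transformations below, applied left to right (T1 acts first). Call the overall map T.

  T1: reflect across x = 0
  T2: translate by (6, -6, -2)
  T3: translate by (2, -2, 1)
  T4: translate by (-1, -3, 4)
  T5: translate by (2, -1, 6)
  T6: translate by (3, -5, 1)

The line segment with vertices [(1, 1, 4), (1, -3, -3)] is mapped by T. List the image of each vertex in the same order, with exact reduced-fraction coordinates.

T1 reflect across x = 0: (1, 1, 4) → (-1, 1, 4); (1, -3, -3) → (-1, -3, -3)
T2 translate by (6, -6, -2): (-1, 1, 4) → (5, -5, 2); (-1, -3, -3) → (5, -9, -5)
T3 translate by (2, -2, 1): (5, -5, 2) → (7, -7, 3); (5, -9, -5) → (7, -11, -4)
T4 translate by (-1, -3, 4): (7, -7, 3) → (6, -10, 7); (7, -11, -4) → (6, -14, 0)
T5 translate by (2, -1, 6): (6, -10, 7) → (8, -11, 13); (6, -14, 0) → (8, -15, 6)
T6 translate by (3, -5, 1): (8, -11, 13) → (11, -16, 14); (8, -15, 6) → (11, -20, 7)

image vertices: (11, -16, 14), (11, -20, 7)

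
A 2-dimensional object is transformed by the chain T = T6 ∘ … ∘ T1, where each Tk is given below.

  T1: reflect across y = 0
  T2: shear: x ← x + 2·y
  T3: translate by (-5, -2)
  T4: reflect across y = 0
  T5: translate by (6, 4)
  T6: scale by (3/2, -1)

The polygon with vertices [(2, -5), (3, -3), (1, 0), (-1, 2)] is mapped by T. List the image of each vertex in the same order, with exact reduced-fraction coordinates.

image vertices: (39/2, -1), (15, -3), (3, -6), (-6, -8)

T1 reflect across y = 0: (2, -5) → (2, 5); (3, -3) → (3, 3); (1, 0) → (1, 0); (-1, 2) → (-1, -2)
T2 shear: x ← x + 2·y: (2, 5) → (12, 5); (3, 3) → (9, 3); (1, 0) → (1, 0); (-1, -2) → (-5, -2)
T3 translate by (-5, -2): (12, 5) → (7, 3); (9, 3) → (4, 1); (1, 0) → (-4, -2); (-5, -2) → (-10, -4)
T4 reflect across y = 0: (7, 3) → (7, -3); (4, 1) → (4, -1); (-4, -2) → (-4, 2); (-10, -4) → (-10, 4)
T5 translate by (6, 4): (7, -3) → (13, 1); (4, -1) → (10, 3); (-4, 2) → (2, 6); (-10, 4) → (-4, 8)
T6 scale by (3/2, -1): (13, 1) → (39/2, -1); (10, 3) → (15, -3); (2, 6) → (3, -6); (-4, 8) → (-6, -8)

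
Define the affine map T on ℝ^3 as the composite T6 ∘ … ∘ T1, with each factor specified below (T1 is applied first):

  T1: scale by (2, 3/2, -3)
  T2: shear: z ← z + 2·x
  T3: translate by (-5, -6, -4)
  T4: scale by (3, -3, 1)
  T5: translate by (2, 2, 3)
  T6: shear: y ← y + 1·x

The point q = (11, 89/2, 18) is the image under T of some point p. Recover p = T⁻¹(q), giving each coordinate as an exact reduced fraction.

T1 = [2 0 0 0; 0 3/2 0 0; 0 0 -3 0; 0 0 0 1]
T2·T1 = [2 0 0 0; 0 3/2 0 0; 4 0 -3 0; 0 0 0 1]
T3·…·T1 = [2 0 0 -5; 0 3/2 0 -6; 4 0 -3 -4; 0 0 0 1]
T4·…·T1 = [6 0 0 -15; 0 -9/2 0 18; 4 0 -3 -4; 0 0 0 1]
T5·…·T1 = [6 0 0 -13; 0 -9/2 0 20; 4 0 -3 -1; 0 0 0 1]
T6·…·T1 = [6 0 0 -13; 6 -9/2 0 7; 4 0 -3 -1; 0 0 0 1]
det M = 81; M⁻¹ = [1/6 0 0 13/6; 2/9 -2/9 0 40/9; 2/9 0 -1/3 23/9; 0 0 0 1]
M⁻¹ · (11, 89/2, 18)ᵀ = (4, -3, -1)ᵀ

p = (4, -3, -1)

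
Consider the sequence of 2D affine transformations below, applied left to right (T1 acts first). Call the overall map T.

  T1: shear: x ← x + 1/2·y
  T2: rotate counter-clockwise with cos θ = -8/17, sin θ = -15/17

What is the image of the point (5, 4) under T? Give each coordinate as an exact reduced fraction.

T1 shear: x ← x + 1/2·y: (5, 4) → (7, 4)
T2 rotate counter-clockwise with cos θ = -8/17, sin θ = -15/17: (7, 4) → (4/17, -137/17)

T(p) = (4/17, -137/17)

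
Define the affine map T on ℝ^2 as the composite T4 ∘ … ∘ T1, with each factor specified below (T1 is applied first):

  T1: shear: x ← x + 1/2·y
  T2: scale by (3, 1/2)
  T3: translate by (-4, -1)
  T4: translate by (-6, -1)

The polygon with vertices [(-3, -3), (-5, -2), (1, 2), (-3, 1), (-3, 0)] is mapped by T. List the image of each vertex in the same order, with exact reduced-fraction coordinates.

T1 shear: x ← x + 1/2·y: (-3, -3) → (-9/2, -3); (-5, -2) → (-6, -2); (1, 2) → (2, 2); (-3, 1) → (-5/2, 1); (-3, 0) → (-3, 0)
T2 scale by (3, 1/2): (-9/2, -3) → (-27/2, -3/2); (-6, -2) → (-18, -1); (2, 2) → (6, 1); (-5/2, 1) → (-15/2, 1/2); (-3, 0) → (-9, 0)
T3 translate by (-4, -1): (-27/2, -3/2) → (-35/2, -5/2); (-18, -1) → (-22, -2); (6, 1) → (2, 0); (-15/2, 1/2) → (-23/2, -1/2); (-9, 0) → (-13, -1)
T4 translate by (-6, -1): (-35/2, -5/2) → (-47/2, -7/2); (-22, -2) → (-28, -3); (2, 0) → (-4, -1); (-23/2, -1/2) → (-35/2, -3/2); (-13, -1) → (-19, -2)

image vertices: (-47/2, -7/2), (-28, -3), (-4, -1), (-35/2, -3/2), (-19, -2)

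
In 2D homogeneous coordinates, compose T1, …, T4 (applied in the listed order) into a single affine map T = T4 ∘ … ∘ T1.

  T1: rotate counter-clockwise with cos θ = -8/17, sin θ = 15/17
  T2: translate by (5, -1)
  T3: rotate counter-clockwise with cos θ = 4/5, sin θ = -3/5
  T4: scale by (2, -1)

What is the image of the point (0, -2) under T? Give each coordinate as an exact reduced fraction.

T1 rotate counter-clockwise with cos θ = -8/17, sin θ = 15/17: (0, -2) → (30/17, 16/17)
T2 translate by (5, -1): (30/17, 16/17) → (115/17, -1/17)
T3 rotate counter-clockwise with cos θ = 4/5, sin θ = -3/5: (115/17, -1/17) → (457/85, -349/85)
T4 scale by (2, -1): (457/85, -349/85) → (914/85, 349/85)

T(p) = (914/85, 349/85)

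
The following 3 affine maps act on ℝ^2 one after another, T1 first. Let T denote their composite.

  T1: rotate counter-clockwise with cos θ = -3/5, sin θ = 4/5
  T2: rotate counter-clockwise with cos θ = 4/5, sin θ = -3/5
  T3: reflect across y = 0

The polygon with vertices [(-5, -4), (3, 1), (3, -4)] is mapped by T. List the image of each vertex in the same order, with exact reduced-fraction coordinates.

image vertices: (4, 5), (-1, -3), (4, -3)

T1 rotate counter-clockwise with cos θ = -3/5, sin θ = 4/5: (-5, -4) → (31/5, -8/5); (3, 1) → (-13/5, 9/5); (3, -4) → (7/5, 24/5)
T2 rotate counter-clockwise with cos θ = 4/5, sin θ = -3/5: (31/5, -8/5) → (4, -5); (-13/5, 9/5) → (-1, 3); (7/5, 24/5) → (4, 3)
T3 reflect across y = 0: (4, -5) → (4, 5); (-1, 3) → (-1, -3); (4, 3) → (4, -3)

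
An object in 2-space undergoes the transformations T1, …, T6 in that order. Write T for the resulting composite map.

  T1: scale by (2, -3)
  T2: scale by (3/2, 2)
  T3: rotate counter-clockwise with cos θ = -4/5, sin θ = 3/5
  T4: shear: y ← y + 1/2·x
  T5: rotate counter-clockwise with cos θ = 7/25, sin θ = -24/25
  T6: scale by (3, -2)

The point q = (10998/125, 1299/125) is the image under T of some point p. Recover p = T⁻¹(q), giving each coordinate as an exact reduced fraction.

T1 = [2 0 0; 0 -3 0; 0 0 1]
T2·T1 = [3 0 0; 0 -6 0; 0 0 1]
T3·…·T1 = [-12/5 18/5 0; 9/5 24/5 0; 0 0 1]
T4·…·T1 = [-12/5 18/5 0; 3/5 33/5 0; 0 0 1]
T5·…·T1 = [-12/125 918/125 0; 309/125 -201/125 0; 0 0 1]
T6·…·T1 = [-36/125 2754/125 0; -618/125 402/125 0; 0 0 1]
det M = 108; M⁻¹ = [67/2250 -51/250 0; 103/2250 -1/375 0; 0 0 1]
M⁻¹ · (10998/125, 1299/125)ᵀ = (1/2, 4)ᵀ

p = (1/2, 4)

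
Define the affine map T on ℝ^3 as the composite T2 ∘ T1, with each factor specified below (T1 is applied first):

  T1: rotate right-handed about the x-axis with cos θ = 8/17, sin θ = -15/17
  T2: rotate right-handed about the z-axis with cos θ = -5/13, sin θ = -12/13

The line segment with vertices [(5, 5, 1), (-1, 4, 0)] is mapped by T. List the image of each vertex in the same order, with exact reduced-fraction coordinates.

T1 rotate right-handed about the x-axis with cos θ = 8/17, sin θ = -15/17: (5, 5, 1) → (5, 55/17, -67/17); (-1, 4, 0) → (-1, 32/17, -60/17)
T2 rotate right-handed about the z-axis with cos θ = -5/13, sin θ = -12/13: (5, 55/17, -67/17) → (235/221, -1295/221, -67/17); (-1, 32/17, -60/17) → (469/221, 44/221, -60/17)

image vertices: (235/221, -1295/221, -67/17), (469/221, 44/221, -60/17)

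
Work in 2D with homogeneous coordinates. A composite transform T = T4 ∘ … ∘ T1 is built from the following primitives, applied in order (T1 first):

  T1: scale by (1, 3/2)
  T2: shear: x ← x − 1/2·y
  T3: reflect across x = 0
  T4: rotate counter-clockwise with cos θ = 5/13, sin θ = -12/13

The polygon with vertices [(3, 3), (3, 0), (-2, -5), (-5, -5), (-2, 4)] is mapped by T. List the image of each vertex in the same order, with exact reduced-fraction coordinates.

image vertices: (201/52, 63/26), (-15/13, 36/13), (-395/52, -33/26), (-335/52, -105/26), (97/13, -30/13)

T1 scale by (1, 3/2): (3, 3) → (3, 9/2); (3, 0) → (3, 0); (-2, -5) → (-2, -15/2); (-5, -5) → (-5, -15/2); (-2, 4) → (-2, 6)
T2 shear: x ← x − 1/2·y: (3, 9/2) → (3/4, 9/2); (3, 0) → (3, 0); (-2, -15/2) → (7/4, -15/2); (-5, -15/2) → (-5/4, -15/2); (-2, 6) → (-5, 6)
T3 reflect across x = 0: (3/4, 9/2) → (-3/4, 9/2); (3, 0) → (-3, 0); (7/4, -15/2) → (-7/4, -15/2); (-5/4, -15/2) → (5/4, -15/2); (-5, 6) → (5, 6)
T4 rotate counter-clockwise with cos θ = 5/13, sin θ = -12/13: (-3/4, 9/2) → (201/52, 63/26); (-3, 0) → (-15/13, 36/13); (-7/4, -15/2) → (-395/52, -33/26); (5/4, -15/2) → (-335/52, -105/26); (5, 6) → (97/13, -30/13)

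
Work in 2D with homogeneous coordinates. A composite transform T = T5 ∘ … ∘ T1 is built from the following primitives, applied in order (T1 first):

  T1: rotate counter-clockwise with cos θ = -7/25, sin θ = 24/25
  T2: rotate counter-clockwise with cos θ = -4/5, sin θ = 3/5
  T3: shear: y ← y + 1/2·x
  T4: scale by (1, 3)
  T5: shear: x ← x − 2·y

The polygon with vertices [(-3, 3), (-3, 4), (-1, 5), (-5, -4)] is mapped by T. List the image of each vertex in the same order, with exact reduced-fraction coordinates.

T1 rotate counter-clockwise with cos θ = -7/25, sin θ = 24/25: (-3, 3) → (-51/25, -93/25); (-3, 4) → (-3, -4); (-1, 5) → (-113/25, -59/25); (-5, -4) → (131/25, -92/25)
T2 rotate counter-clockwise with cos θ = -4/5, sin θ = 3/5: (-51/25, -93/25) → (483/125, 219/125); (-3, -4) → (24/5, 7/5); (-113/25, -59/25) → (629/125, -103/125); (131/25, -92/25) → (-248/125, 761/125)
T3 shear: y ← y + 1/2·x: (483/125, 219/125) → (483/125, 921/250); (24/5, 7/5) → (24/5, 19/5); (629/125, -103/125) → (629/125, 423/250); (-248/125, 761/125) → (-248/125, 637/125)
T4 scale by (1, 3): (483/125, 921/250) → (483/125, 2763/250); (24/5, 19/5) → (24/5, 57/5); (629/125, 423/250) → (629/125, 1269/250); (-248/125, 637/125) → (-248/125, 1911/125)
T5 shear: x ← x − 2·y: (483/125, 2763/250) → (-456/25, 2763/250); (24/5, 57/5) → (-18, 57/5); (629/125, 1269/250) → (-128/25, 1269/250); (-248/125, 1911/125) → (-814/25, 1911/125)

image vertices: (-456/25, 2763/250), (-18, 57/5), (-128/25, 1269/250), (-814/25, 1911/125)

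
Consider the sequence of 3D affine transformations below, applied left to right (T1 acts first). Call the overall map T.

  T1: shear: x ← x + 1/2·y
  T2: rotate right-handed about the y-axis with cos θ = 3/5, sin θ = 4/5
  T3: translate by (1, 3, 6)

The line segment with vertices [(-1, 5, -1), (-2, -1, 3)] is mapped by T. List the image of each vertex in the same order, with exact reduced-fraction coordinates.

image vertices: (11/10, 8, 21/5), (19/10, 2, 49/5)

T1 shear: x ← x + 1/2·y: (-1, 5, -1) → (3/2, 5, -1); (-2, -1, 3) → (-5/2, -1, 3)
T2 rotate right-handed about the y-axis with cos θ = 3/5, sin θ = 4/5: (3/2, 5, -1) → (1/10, 5, -9/5); (-5/2, -1, 3) → (9/10, -1, 19/5)
T3 translate by (1, 3, 6): (1/10, 5, -9/5) → (11/10, 8, 21/5); (9/10, -1, 19/5) → (19/10, 2, 49/5)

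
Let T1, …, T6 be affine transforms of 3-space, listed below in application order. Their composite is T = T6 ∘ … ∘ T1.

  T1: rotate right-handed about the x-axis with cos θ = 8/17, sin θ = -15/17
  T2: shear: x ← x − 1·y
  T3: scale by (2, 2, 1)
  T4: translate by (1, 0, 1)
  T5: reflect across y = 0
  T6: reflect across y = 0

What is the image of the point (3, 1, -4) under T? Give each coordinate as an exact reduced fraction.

T(p) = (223/17, -104/17, -30/17)

T1 rotate right-handed about the x-axis with cos θ = 8/17, sin θ = -15/17: (3, 1, -4) → (3, -52/17, -47/17)
T2 shear: x ← x − 1·y: (3, -52/17, -47/17) → (103/17, -52/17, -47/17)
T3 scale by (2, 2, 1): (103/17, -52/17, -47/17) → (206/17, -104/17, -47/17)
T4 translate by (1, 0, 1): (206/17, -104/17, -47/17) → (223/17, -104/17, -30/17)
T5 reflect across y = 0: (223/17, -104/17, -30/17) → (223/17, 104/17, -30/17)
T6 reflect across y = 0: (223/17, 104/17, -30/17) → (223/17, -104/17, -30/17)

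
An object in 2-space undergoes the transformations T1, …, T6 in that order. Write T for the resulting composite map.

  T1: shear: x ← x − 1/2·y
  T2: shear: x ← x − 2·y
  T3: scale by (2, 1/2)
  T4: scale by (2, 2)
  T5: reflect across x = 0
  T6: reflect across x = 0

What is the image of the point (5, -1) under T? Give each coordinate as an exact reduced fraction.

T1 shear: x ← x − 1/2·y: (5, -1) → (11/2, -1)
T2 shear: x ← x − 2·y: (11/2, -1) → (15/2, -1)
T3 scale by (2, 1/2): (15/2, -1) → (15, -1/2)
T4 scale by (2, 2): (15, -1/2) → (30, -1)
T5 reflect across x = 0: (30, -1) → (-30, -1)
T6 reflect across x = 0: (-30, -1) → (30, -1)

T(p) = (30, -1)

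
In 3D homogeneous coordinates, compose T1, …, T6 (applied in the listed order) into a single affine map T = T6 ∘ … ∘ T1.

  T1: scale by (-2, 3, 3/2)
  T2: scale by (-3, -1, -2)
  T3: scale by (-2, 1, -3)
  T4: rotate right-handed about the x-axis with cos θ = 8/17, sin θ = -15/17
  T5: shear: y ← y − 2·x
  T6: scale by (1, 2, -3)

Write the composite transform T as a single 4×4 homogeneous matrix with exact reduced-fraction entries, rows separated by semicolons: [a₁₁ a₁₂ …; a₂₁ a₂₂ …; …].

T1 = [-2 0 0 0; 0 3 0 0; 0 0 3/2 0; 0 0 0 1]
T2·T1 = [6 0 0 0; 0 -3 0 0; 0 0 -3 0; 0 0 0 1]
T3·…·T1 = [-12 0 0 0; 0 -3 0 0; 0 0 9 0; 0 0 0 1]
T4·…·T1 = [-12 0 0 0; 0 -24/17 135/17 0; 0 45/17 72/17 0; 0 0 0 1]
T5·…·T1 = [-12 0 0 0; 24 -24/17 135/17 0; 0 45/17 72/17 0; 0 0 0 1]
T6·…·T1 = [-12 0 0 0; 48 -48/17 270/17 0; 0 -135/17 -216/17 0; 0 0 0 1]

T = [-12 0 0 0; 48 -48/17 270/17 0; 0 -135/17 -216/17 0; 0 0 0 1]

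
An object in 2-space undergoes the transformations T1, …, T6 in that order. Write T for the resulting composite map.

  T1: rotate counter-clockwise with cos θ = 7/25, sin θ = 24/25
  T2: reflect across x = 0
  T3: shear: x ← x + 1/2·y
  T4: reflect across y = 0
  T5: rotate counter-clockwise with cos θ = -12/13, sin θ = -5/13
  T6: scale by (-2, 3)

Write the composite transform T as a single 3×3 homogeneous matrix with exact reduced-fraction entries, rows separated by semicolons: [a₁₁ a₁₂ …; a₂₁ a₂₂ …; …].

T1 = [7/25 -24/25 0; 24/25 7/25 0; 0 0 1]
T2·T1 = [-7/25 24/25 0; 24/25 7/25 0; 0 0 1]
T3·…·T1 = [1/5 11/10 0; 24/25 7/25 0; 0 0 1]
T4·…·T1 = [1/5 11/10 0; -24/25 -7/25 0; 0 0 1]
T5·…·T1 = [-36/65 -73/65 0; 263/325 -107/650 0; 0 0 1]
T6·…·T1 = [72/65 146/65 0; 789/325 -321/650 0; 0 0 1]

T = [72/65 146/65 0; 789/325 -321/650 0; 0 0 1]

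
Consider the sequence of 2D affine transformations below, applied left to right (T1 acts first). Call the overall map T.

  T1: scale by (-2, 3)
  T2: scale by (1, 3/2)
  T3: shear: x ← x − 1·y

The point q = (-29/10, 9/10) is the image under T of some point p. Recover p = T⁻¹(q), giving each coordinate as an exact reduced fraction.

T1 = [-2 0 0; 0 3 0; 0 0 1]
T2·T1 = [-2 0 0; 0 9/2 0; 0 0 1]
T3·…·T1 = [-2 -9/2 0; 0 9/2 0; 0 0 1]
det M = -9; M⁻¹ = [-1/2 -1/2 0; 0 2/9 0; 0 0 1]
M⁻¹ · (-29/10, 9/10)ᵀ = (1, 1/5)ᵀ

p = (1, 1/5)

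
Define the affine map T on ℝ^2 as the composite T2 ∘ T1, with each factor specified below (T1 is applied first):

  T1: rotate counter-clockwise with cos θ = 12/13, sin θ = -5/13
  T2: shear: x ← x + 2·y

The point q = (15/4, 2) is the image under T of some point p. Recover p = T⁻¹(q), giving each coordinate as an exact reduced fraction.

p = (-1, 7/4)

T1 = [12/13 5/13 0; -5/13 12/13 0; 0 0 1]
T2·T1 = [2/13 29/13 0; -5/13 12/13 0; 0 0 1]
det M = 1; M⁻¹ = [12/13 -29/13 0; 5/13 2/13 0; 0 0 1]
M⁻¹ · (15/4, 2)ᵀ = (-1, 7/4)ᵀ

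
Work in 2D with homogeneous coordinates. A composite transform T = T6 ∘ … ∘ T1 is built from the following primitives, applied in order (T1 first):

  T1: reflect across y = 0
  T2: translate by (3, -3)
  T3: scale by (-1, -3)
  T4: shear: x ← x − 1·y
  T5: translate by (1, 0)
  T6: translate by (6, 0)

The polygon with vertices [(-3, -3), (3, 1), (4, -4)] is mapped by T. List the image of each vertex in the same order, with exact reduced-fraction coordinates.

T1 reflect across y = 0: (-3, -3) → (-3, 3); (3, 1) → (3, -1); (4, -4) → (4, 4)
T2 translate by (3, -3): (-3, 3) → (0, 0); (3, -1) → (6, -4); (4, 4) → (7, 1)
T3 scale by (-1, -3): (0, 0) → (0, 0); (6, -4) → (-6, 12); (7, 1) → (-7, -3)
T4 shear: x ← x − 1·y: (0, 0) → (0, 0); (-6, 12) → (-18, 12); (-7, -3) → (-4, -3)
T5 translate by (1, 0): (0, 0) → (1, 0); (-18, 12) → (-17, 12); (-4, -3) → (-3, -3)
T6 translate by (6, 0): (1, 0) → (7, 0); (-17, 12) → (-11, 12); (-3, -3) → (3, -3)

image vertices: (7, 0), (-11, 12), (3, -3)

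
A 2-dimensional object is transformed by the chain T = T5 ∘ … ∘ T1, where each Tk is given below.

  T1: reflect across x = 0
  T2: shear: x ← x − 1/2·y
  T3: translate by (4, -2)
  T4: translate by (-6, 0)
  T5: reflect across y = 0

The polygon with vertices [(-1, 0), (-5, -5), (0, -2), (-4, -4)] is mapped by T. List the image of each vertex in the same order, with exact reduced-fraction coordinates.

image vertices: (-1, 2), (11/2, 7), (-1, 4), (4, 6)

T1 reflect across x = 0: (-1, 0) → (1, 0); (-5, -5) → (5, -5); (0, -2) → (0, -2); (-4, -4) → (4, -4)
T2 shear: x ← x − 1/2·y: (1, 0) → (1, 0); (5, -5) → (15/2, -5); (0, -2) → (1, -2); (4, -4) → (6, -4)
T3 translate by (4, -2): (1, 0) → (5, -2); (15/2, -5) → (23/2, -7); (1, -2) → (5, -4); (6, -4) → (10, -6)
T4 translate by (-6, 0): (5, -2) → (-1, -2); (23/2, -7) → (11/2, -7); (5, -4) → (-1, -4); (10, -6) → (4, -6)
T5 reflect across y = 0: (-1, -2) → (-1, 2); (11/2, -7) → (11/2, 7); (-1, -4) → (-1, 4); (4, -6) → (4, 6)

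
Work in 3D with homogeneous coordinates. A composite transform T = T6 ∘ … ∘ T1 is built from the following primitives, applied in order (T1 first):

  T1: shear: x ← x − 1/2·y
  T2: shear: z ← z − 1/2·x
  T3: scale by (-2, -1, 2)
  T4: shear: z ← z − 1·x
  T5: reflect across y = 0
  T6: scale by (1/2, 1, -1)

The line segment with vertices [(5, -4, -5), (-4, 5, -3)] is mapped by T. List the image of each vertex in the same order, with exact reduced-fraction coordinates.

image vertices: (-7, -4, 3), (13/2, 5, 25/2)

T1 shear: x ← x − 1/2·y: (5, -4, -5) → (7, -4, -5); (-4, 5, -3) → (-13/2, 5, -3)
T2 shear: z ← z − 1/2·x: (7, -4, -5) → (7, -4, -17/2); (-13/2, 5, -3) → (-13/2, 5, 1/4)
T3 scale by (-2, -1, 2): (7, -4, -17/2) → (-14, 4, -17); (-13/2, 5, 1/4) → (13, -5, 1/2)
T4 shear: z ← z − 1·x: (-14, 4, -17) → (-14, 4, -3); (13, -5, 1/2) → (13, -5, -25/2)
T5 reflect across y = 0: (-14, 4, -3) → (-14, -4, -3); (13, -5, -25/2) → (13, 5, -25/2)
T6 scale by (1/2, 1, -1): (-14, -4, -3) → (-7, -4, 3); (13, 5, -25/2) → (13/2, 5, 25/2)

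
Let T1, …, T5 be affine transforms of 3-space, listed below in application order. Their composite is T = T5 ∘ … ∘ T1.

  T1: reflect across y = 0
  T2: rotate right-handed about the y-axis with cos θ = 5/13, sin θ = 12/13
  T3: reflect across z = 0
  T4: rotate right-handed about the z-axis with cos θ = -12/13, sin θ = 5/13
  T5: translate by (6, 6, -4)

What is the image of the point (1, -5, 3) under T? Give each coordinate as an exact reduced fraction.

T(p) = (197/169, 439/169, -55/13)

T1 reflect across y = 0: (1, -5, 3) → (1, 5, 3)
T2 rotate right-handed about the y-axis with cos θ = 5/13, sin θ = 12/13: (1, 5, 3) → (41/13, 5, 3/13)
T3 reflect across z = 0: (41/13, 5, 3/13) → (41/13, 5, -3/13)
T4 rotate right-handed about the z-axis with cos θ = -12/13, sin θ = 5/13: (41/13, 5, -3/13) → (-817/169, -575/169, -3/13)
T5 translate by (6, 6, -4): (-817/169, -575/169, -3/13) → (197/169, 439/169, -55/13)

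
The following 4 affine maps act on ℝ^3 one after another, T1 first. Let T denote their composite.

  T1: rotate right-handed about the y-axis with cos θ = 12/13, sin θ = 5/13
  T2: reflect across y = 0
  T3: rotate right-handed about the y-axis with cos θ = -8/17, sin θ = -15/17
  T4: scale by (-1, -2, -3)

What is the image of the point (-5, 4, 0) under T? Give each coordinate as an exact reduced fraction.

T1 rotate right-handed about the y-axis with cos θ = 12/13, sin θ = 5/13: (-5, 4, 0) → (-60/13, 4, 25/13)
T2 reflect across y = 0: (-60/13, 4, 25/13) → (-60/13, -4, 25/13)
T3 rotate right-handed about the y-axis with cos θ = -8/17, sin θ = -15/17: (-60/13, -4, 25/13) → (105/221, -4, -1100/221)
T4 scale by (-1, -2, -3): (105/221, -4, -1100/221) → (-105/221, 8, 3300/221)

T(p) = (-105/221, 8, 3300/221)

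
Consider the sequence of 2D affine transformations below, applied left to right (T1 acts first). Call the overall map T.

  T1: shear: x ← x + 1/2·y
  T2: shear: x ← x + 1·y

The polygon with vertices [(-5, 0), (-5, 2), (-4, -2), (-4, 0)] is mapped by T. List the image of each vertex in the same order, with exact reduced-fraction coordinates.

image vertices: (-5, 0), (-2, 2), (-7, -2), (-4, 0)

T1 shear: x ← x + 1/2·y: (-5, 0) → (-5, 0); (-5, 2) → (-4, 2); (-4, -2) → (-5, -2); (-4, 0) → (-4, 0)
T2 shear: x ← x + 1·y: (-5, 0) → (-5, 0); (-4, 2) → (-2, 2); (-5, -2) → (-7, -2); (-4, 0) → (-4, 0)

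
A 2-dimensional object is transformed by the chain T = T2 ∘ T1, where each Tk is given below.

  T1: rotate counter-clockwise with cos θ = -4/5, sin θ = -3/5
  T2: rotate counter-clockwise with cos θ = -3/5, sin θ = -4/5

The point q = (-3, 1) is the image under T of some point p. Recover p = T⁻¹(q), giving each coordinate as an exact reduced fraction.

p = (1, 3)

T1 = [-4/5 3/5 0; -3/5 -4/5 0; 0 0 1]
T2·T1 = [0 -1 0; 1 0 0; 0 0 1]
det M = 1; M⁻¹ = [0 1 0; -1 0 0; 0 0 1]
M⁻¹ · (-3, 1)ᵀ = (1, 3)ᵀ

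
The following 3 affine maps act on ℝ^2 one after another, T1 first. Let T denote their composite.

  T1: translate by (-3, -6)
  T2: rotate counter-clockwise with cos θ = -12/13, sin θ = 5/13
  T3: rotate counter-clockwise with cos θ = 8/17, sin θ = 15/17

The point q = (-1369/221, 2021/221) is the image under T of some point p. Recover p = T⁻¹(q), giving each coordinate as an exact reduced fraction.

p = (2, -5)

T1 = [1 0 -3; 0 1 -6; 0 0 1]
T2·T1 = [-12/13 -5/13 66/13; 5/13 -12/13 57/13; 0 0 1]
T3·…·T1 = [-171/221 140/221 -327/221; -140/221 -171/221 1446/221; 0 0 1]
det M = 1; M⁻¹ = [-171/221 -140/221 3; 140/221 -171/221 6; 0 0 1]
M⁻¹ · (-1369/221, 2021/221)ᵀ = (2, -5)ᵀ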